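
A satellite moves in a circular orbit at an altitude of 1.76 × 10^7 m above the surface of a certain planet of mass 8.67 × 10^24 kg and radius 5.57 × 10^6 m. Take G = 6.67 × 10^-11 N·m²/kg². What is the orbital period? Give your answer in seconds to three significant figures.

r = R + h = 5.57 × 10^6 + 1.76 × 10^7 = 2.317 × 10^7 m. Gravity provides the centripetal force: G M m / r² = m v² / r ⇒ v = √(GM/r) = 4996 m/s.
T = 2πr/v = 2π × 2.317 × 10^7 / 4996 = 29140 s.

29100 s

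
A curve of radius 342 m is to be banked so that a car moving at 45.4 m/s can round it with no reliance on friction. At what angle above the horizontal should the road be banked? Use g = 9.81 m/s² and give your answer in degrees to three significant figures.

For a frictionless banked turn: horizontally N sinθ = mv²/r and vertically N cosθ = mg.
Dividing: tanθ = v²/(r g) = (45.4)²/(342 × 9.81) = 2061/3355 = 0.6144.
θ = arctan(0.6144) = 31.56°.

31.6°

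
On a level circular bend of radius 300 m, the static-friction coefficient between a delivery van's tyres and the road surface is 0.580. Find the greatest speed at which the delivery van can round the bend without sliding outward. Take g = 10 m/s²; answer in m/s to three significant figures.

Friction provides the centripetal force on a flat curve. At maximum speed it is at its limiting value: μ_s m g = m v²/r.
Mass cancels: v_max = √(μ_s g r) = √(0.580 × 10.0 × 300) = √1740 = 41.71 m/s.

41.7 m/s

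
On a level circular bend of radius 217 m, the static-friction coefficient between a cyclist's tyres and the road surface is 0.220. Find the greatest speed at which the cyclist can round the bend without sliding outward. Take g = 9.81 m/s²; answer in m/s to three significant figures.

On a flat curve, static friction is the only horizontal force, so it must supply the full centripetal force: μ_s m g = m v²/r.
Mass cancels: v_max = √(μ_s g r) = √(0.220 × 9.81 × 217) = √468.3 = 21.64 m/s.

21.6 m/s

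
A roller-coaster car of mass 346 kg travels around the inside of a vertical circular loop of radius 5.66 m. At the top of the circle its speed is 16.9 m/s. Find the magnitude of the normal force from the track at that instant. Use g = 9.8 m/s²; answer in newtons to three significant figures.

14100 N

At the top, both N and the weight mg point inward (toward the centre), so N + mg = mv²/r.
N = m(v²/r − g) = 346 × ((16.9)²/5.66 − 9.8) = 346 × (50.46 − 9.8) = 346 × 40.66 = 14070 N.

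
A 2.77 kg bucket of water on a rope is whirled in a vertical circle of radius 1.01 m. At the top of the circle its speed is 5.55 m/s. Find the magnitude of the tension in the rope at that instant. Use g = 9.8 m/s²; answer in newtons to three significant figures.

57.3 N

At the top, both T and the weight mg point inward (toward the centre), so T + mg = mv²/r.
T = m(v²/r − g) = 2.77 × ((5.55)²/1.01 − 9.8) = 2.77 × (30.50 − 9.8) = 2.77 × 20.70 = 57.33 N.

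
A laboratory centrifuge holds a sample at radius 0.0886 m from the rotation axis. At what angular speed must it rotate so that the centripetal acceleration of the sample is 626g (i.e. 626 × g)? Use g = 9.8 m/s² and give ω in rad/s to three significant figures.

Centripetal acceleration a_c = ω²r. Setting ω²r = 626g:
ω = √(626g / r) = √(626 × 9.8 / 0.0886) = √69240 = 263.1 rad/s.

263 rad/s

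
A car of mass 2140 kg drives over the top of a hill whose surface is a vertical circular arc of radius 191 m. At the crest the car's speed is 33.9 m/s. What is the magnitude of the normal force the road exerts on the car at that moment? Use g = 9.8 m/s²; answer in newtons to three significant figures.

At the crest the centripetal acceleration points downward (toward the centre of the arc), so mg − N = mv²/r.
N = m(g − v²/r) = 2140 × (9.8 − (33.9)²/191) = 2140 × (9.8 − 6.017) = 2140 × 3.783 = 8096 N.

8100 N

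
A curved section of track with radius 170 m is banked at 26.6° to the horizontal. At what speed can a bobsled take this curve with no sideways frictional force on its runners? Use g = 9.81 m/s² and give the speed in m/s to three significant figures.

28.9 m/s

On a frictionless banked curve, N sinθ = mv²/r and N cosθ = mg, so tanθ = v²/(rg).
v = √(r g tanθ) = √(170 × 9.81 × tan 26.6°) = √(170 × 9.81 × 0.5008) = √835.1 = 28.90 m/s.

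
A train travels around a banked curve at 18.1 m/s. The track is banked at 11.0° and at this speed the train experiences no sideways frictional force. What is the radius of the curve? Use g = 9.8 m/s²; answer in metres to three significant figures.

172 m

Frictionless banking: tanθ = v²/(rg), so r = v²/(g tanθ).
r = (18.1)²/(9.8 × tan 11.0°) = 327.6/(9.8 × 0.1944) = 327.6/1.905 = 172.0 m.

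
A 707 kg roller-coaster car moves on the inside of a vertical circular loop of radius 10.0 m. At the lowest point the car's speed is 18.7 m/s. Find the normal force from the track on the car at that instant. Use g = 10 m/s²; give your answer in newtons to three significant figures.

At the lowest point, N points up (toward the centre) and the weight mg points down (away from the centre), so the net inward force is N − mg = mv²/r.
N = m(v²/r + g) = 707 × ((18.7)²/10.0 + 10.0) = 707 × (34.97 + 10.0) = 707 × 44.97 = 31790 N.

31800 N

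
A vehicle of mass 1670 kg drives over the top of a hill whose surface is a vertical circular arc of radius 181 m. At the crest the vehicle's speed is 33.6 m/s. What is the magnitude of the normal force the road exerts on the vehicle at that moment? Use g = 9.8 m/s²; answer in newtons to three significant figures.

5950 N

At the crest the centripetal acceleration points downward (toward the centre of the arc), so mg − N = mv²/r.
N = m(g − v²/r) = 1670 × (9.8 − (33.6)²/181) = 1670 × (9.8 − 6.237) = 1670 × 3.563 = 5950 N.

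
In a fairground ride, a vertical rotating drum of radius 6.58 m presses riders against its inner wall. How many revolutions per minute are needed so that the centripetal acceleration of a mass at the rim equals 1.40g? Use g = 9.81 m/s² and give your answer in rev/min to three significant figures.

13.8 rev/min

Require ω²r = 1.40g, so ω = √(1.40 × 9.81/6.58) = 1.445 rad/s.
In rev/min: ω × 60/(2π) = 1.445 × 60/(2π) = 13.80 rev/min.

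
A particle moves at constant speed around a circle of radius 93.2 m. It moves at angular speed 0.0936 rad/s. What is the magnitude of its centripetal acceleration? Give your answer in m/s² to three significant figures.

0.817 m/s²

v = ωr = 0.0936 × 93.2 = 8.724 m/s.
a_c = v²/r = (8.724)²/93.2 = 76.10/93.2 = 0.8165 m/s².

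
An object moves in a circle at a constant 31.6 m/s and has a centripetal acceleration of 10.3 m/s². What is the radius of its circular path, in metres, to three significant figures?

a_c = v²/r ⇒ r = v²/a_c = (31.6)²/10.3 = 998.6/10.3 = 96.95 m.

96.9 m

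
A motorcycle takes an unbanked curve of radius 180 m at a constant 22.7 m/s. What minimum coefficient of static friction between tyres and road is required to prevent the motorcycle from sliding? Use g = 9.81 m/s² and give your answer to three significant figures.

Friction provides the centripetal force: μ_s m g = m v²/r, so μ_s = v²/(g r) = (22.70)²/(9.81 × 180) = 515.3/1766 = 0.2918.

0.292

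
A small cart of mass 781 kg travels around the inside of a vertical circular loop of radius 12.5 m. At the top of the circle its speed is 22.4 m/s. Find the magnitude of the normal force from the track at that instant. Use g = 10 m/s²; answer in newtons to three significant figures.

At the top, both N and the weight mg point inward (toward the centre), so N + mg = mv²/r.
N = m(v²/r − g) = 781 × ((22.4)²/12.5 − 10.0) = 781 × (40.14 − 10.0) = 781 × 30.14 = 23540 N.

23500 N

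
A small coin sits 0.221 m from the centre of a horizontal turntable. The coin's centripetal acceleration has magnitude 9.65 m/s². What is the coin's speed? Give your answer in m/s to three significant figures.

1.46 m/s

a_c = v²/r ⇒ v = √(a_c · r) = √(9.65 × 0.221) = √2.133 = 1.460 m/s.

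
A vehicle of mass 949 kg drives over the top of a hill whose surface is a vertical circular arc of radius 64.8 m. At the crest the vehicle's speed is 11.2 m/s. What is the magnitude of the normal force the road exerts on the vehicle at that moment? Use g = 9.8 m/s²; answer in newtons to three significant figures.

7460 N

At the crest the centripetal acceleration points downward (toward the centre of the arc), so mg − N = mv²/r.
N = m(g − v²/r) = 949 × (9.8 − (11.2)²/64.8) = 949 × (9.8 − 1.936) = 949 × 7.864 = 7463 N.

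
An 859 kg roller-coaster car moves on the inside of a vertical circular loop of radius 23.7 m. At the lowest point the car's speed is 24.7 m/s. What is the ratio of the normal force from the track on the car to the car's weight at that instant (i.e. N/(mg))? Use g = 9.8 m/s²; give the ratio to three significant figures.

3.63

At the bottom, N − mg = mv²/r, so N = m(v²/r + g) and N/(mg) = v²/(rg) + 1 = (24.7)²/(23.7 × 9.8) + 1 = 2.627 + 1 = 3.627.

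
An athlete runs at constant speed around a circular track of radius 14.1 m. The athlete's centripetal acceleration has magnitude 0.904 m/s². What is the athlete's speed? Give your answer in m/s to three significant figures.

a_c = v²/r ⇒ v = √(a_c · r) = √(0.904 × 14.1) = √12.75 = 3.570 m/s.

3.57 m/s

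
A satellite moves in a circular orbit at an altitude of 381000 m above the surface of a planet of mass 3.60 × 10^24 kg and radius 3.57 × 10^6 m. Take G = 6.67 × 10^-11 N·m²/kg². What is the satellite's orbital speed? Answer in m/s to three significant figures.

7800 m/s

Orbital radius r = R + h = 3.57 × 10^6 + 381000 = 3.951 × 10^6 m.
Gravity supplies the centripetal force: G M m / r² = m v² / r, so v = √(GM/r).
v = √(6.67 × 10^-11 × 3.60 × 10^24 / 3.951 × 10^6) = √(6.077 × 10^7) = 7796 m/s.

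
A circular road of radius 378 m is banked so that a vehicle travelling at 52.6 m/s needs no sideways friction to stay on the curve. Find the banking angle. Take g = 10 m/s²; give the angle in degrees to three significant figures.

36.2°

With no friction, the horizontal component of the normal force provides the centripetal force: N sinθ = mv²/r, while N cosθ = mg vertically.
Dividing: tanθ = v²/(r g) = (52.6)²/(378 × 10.0) = 2767/3780 = 0.7319.
θ = arctan(0.7319) = 36.20°.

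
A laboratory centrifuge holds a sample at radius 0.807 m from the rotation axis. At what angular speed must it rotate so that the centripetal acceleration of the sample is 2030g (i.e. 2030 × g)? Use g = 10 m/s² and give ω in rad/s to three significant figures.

159 rad/s

Centripetal acceleration a_c = ω²r. Setting ω²r = 2030g:
ω = √(2030g / r) = √(2030 × 10.0 / 0.807) = √25150 = 158.6 rad/s.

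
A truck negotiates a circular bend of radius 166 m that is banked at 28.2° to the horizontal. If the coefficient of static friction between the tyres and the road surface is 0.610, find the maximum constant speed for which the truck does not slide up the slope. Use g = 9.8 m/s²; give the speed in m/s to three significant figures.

52.6 m/s

At the maximum speed, friction acts down the slope at its limiting value f = μN. Radially (horizontal, toward centre): N sinθ + μN cosθ = mv²/r. Vertically: N cosθ − μN sinθ = mg.
Dividing: v² = r g (sinθ + μcosθ)/(cosθ − μsinθ).
sinθ + μcosθ = 0.4726 + 0.610×0.8813 = 1.010; cosθ − μsinθ = 0.8813 − 0.610×0.4726 = 0.5930.
v² = 166 × 9.8 × 1.010/0.5930 = 2771 m²/s², so v = 52.64 m/s.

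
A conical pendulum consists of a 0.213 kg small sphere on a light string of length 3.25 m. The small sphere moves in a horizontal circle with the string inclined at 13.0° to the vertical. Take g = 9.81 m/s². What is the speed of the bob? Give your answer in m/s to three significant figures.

1.29 m/s

The radius of the circle is r = L sinθ = 3.25 × sin 13.0° = 0.7311 m.
Horizontally T sinθ = mv²/r and vertically T cosθ = mg, so tanθ = v²/(rg).
v = √(r g tanθ) = √(0.7311 × 9.81 × 0.2309) = √1.656 = 1.287 m/s.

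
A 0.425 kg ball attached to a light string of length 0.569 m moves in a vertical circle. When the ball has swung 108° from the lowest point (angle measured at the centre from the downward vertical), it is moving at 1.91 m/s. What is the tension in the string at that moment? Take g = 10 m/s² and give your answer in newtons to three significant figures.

Take the radial direction toward the centre of the circle as positive. The component of the weight along the string toward the centre is −mg cos φ (φ measured from the bottom), so Newton's second law along the string gives T − mg cos φ = m v²/r.
cos 108° = -0.3090, so T = m(v²/r + g cos φ) = 0.425 × ((1.91)²/0.569 + 10.0 × -0.3090) = 0.425 × (6.411 + (-3.090)) = 0.425 × 3.321 = 1.412 N.

1.41 N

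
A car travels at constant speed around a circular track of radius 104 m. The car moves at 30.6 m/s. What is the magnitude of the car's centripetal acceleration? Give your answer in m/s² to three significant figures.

a_c = v²/r = (30.60)²/104 = 936.4/104 = 9.003 m/s².

9.00 m/s²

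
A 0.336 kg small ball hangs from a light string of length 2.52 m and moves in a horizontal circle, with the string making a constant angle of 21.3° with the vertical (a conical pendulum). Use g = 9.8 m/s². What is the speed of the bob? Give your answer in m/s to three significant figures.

1.87 m/s

The radius of the circle is r = L sinθ = 2.52 × sin 21.3° = 0.9154 m.
Horizontally T sinθ = mv²/r and vertically T cosθ = mg, so tanθ = v²/(rg).
v = √(r g tanθ) = √(0.9154 × 9.8 × 0.3899) = √3.498 = 1.870 m/s.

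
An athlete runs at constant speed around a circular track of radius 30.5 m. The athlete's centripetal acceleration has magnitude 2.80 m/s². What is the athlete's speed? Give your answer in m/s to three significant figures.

a_c = v²/r ⇒ v = √(a_c · r) = √(2.80 × 30.5) = √85.40 = 9.241 m/s.

9.24 m/s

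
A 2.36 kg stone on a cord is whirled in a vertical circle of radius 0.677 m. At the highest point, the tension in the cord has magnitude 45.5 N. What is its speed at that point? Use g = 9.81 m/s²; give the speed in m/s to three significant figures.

At the top, T + mg = mv²/r, so v = √(r(T/m + g)) = √(0.677 × (45.5/2.36 + 9.81)) = √(0.677 × 29.09) = √19.69 = 4.438 m/s.

4.44 m/s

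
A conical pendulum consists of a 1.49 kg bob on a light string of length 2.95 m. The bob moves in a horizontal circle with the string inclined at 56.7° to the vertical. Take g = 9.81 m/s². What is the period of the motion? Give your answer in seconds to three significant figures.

2.55 s

r = L sinθ = 2.466 m. From T sinθ = mω²r and T cosθ = mg: tanθ = ω²r/g, so ω² = g tanθ / r = g/(L cosθ).
ω = √(g/(L cosθ)) = √(9.81/(2.95 × 0.5490)) = √6.057 = 2.461 rad/s.
Period = 2π/ω = 2.553 s.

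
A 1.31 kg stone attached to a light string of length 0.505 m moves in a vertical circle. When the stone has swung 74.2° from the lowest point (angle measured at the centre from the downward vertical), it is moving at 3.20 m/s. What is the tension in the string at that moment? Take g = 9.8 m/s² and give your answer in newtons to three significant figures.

30.1 N

Take the radial direction toward the centre of the circle as positive. The component of the weight along the string toward the centre is −mg cos φ (φ measured from the bottom), so Newton's second law along the string gives T − mg cos φ = m v²/r.
cos 74.2° = 0.2723, so T = m(v²/r + g cos φ) = 1.31 × ((3.20)²/0.505 + 9.8 × 0.2723) = 1.31 × (20.28 + (2.668)) = 1.31 × 22.95 = 30.06 N.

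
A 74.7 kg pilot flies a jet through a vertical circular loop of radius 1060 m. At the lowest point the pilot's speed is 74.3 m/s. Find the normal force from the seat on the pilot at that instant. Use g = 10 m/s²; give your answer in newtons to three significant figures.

1140 N

At the lowest point, N points up (toward the centre) and the weight mg points down (away from the centre), so the net inward force is N − mg = mv²/r.
N = m(v²/r + g) = 74.7 × ((74.3)²/1060 + 10.0) = 74.7 × (5.208 + 10.0) = 74.7 × 15.21 = 1136 N.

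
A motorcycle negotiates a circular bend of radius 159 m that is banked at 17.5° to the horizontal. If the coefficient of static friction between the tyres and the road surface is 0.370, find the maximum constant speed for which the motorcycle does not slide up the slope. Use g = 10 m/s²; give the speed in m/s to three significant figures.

At the maximum speed, friction acts down the slope at its limiting value f = μN. Radially (horizontal, toward centre): N sinθ + μN cosθ = mv²/r. Vertically: N cosθ − μN sinθ = mg.
Dividing: v² = r g (sinθ + μcosθ)/(cosθ − μsinθ).
sinθ + μcosθ = 0.3007 + 0.370×0.9537 = 0.6536; cosθ − μsinθ = 0.9537 − 0.370×0.3007 = 0.8425.
v² = 159 × 10.0 × 0.6536/0.8425 = 1234 m²/s², so v = 35.12 m/s.

35.1 m/s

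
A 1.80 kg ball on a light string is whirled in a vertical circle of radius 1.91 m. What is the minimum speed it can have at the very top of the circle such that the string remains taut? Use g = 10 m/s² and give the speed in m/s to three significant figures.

4.37 m/s

At the top, both weight mg and T point toward the centre: T + mg = mv²/r.
At minimum speed T → 0, so mg = mv_min²/r ⇒ v_min = √(g r) = √(10.0 × 1.91) = 4.370 m/s.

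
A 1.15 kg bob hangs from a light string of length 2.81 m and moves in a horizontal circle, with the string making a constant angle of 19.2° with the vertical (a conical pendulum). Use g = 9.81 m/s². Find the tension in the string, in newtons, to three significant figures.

11.9 N

Vertically the bob has no acceleration, so T cosθ = mg.
T = mg/cosθ = 1.15 × 9.81 / cos 19.2° = 11.28/0.9444 = 11.95 N.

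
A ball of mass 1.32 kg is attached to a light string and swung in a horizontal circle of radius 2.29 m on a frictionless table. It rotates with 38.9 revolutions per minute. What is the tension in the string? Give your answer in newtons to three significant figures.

50.2 N

ω = 38.9 rev/min × 2π/60 = 4.074 rad/s, so v = ωr = 4.074 × 2.29 = 9.329 m/s.
The tension is the only horizontal force, so it supplies the full centripetal force: T = m v²/r = 1.32 × (9.329)²/2.29 = 1.32 × 87.02/2.29 = 50.16 N.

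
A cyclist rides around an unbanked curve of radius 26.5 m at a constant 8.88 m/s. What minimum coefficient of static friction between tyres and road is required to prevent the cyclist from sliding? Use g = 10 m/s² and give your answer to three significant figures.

0.298

Friction provides the centripetal force: μ_s m g = m v²/r, so μ_s = v²/(g r) = (8.880)²/(10.0 × 26.5) = 78.85/265.0 = 0.2976.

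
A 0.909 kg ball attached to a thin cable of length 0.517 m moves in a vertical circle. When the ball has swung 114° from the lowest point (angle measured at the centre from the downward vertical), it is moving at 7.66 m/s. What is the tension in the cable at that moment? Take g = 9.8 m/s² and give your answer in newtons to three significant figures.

Take the radial direction toward the centre of the circle as positive. The component of the weight along the string toward the centre is −mg cos φ (φ measured from the bottom), so Newton's second law along the string gives T − mg cos φ = m v²/r.
cos 114° = -0.4067, so T = m(v²/r + g cos φ) = 0.909 × ((7.66)²/0.517 + 9.8 × -0.4067) = 0.909 × (113.5 + (-3.986)) = 0.909 × 109.5 = 99.54 N.

99.5 N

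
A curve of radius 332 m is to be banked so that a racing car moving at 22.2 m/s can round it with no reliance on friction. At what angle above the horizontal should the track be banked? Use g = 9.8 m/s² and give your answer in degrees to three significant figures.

8.61°

With no friction, the horizontal component of the normal force provides the centripetal force: N sinθ = mv²/r, while N cosθ = mg vertically.
Dividing: tanθ = v²/(r g) = (22.2)²/(332 × 9.8) = 492.8/3254 = 0.1515.
θ = arctan(0.1515) = 8.613°.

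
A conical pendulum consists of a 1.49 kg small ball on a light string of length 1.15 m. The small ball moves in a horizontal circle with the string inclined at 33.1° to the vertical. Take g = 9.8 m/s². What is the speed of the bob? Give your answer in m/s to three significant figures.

2.00 m/s

The radius of the circle is r = L sinθ = 1.15 × sin 33.1° = 0.6280 m.
Horizontally T sinθ = mv²/r and vertically T cosθ = mg, so tanθ = v²/(rg).
v = √(r g tanθ) = √(0.6280 × 9.8 × 0.6519) = √4.012 = 2.003 m/s.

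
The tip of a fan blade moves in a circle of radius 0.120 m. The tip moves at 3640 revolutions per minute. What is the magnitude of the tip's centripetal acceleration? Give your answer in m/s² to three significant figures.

ω = 3640 rev/min × 2π/60 = 381.2 rad/s, so v = ωr = 381.2 × 0.120 = 45.74 m/s.
a_c = v²/r = (45.74)²/0.120 = 2092/0.120 = 17440 m/s².

17400 m/s²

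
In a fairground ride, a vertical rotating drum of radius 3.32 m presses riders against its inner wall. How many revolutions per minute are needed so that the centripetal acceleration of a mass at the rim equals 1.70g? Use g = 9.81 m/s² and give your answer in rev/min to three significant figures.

21.4 rev/min

Require ω²r = 1.70g, so ω = √(1.70 × 9.81/3.32) = 2.241 rad/s.
In rev/min: ω × 60/(2π) = 2.241 × 60/(2π) = 21.40 rev/min.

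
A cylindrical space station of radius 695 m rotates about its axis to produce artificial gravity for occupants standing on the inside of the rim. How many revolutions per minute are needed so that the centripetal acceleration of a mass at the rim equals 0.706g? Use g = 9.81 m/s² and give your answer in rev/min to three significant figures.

0.953 rev/min

Require ω²r = 0.706g, so ω = √(0.706 × 9.81/695) = 0.09983 rad/s.
In rev/min: ω × 60/(2π) = 0.09983 × 60/(2π) = 0.9533 rev/min.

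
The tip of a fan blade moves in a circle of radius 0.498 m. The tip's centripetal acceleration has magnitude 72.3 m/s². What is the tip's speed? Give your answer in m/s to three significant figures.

a_c = v²/r ⇒ v = √(a_c · r) = √(72.3 × 0.498) = √36.01 = 6.000 m/s.

6.00 m/s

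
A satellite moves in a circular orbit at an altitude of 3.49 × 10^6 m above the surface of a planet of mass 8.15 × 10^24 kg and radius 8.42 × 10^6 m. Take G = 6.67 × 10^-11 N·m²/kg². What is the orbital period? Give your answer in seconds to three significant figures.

r = R + h = 8.42 × 10^6 + 3.49 × 10^6 = 1.191 × 10^7 m. Gravity provides the centripetal force: G M m / r² = m v² / r ⇒ v = √(GM/r) = 6756 m/s.
T = 2πr/v = 2π × 1.191 × 10^7 / 6756 = 11080 s.

11100 s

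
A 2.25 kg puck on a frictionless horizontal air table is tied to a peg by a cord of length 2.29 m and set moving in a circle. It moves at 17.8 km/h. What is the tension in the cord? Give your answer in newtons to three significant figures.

v = 17.8 km/h = 17.8/3.6 = 4.944 m/s.
The tension is the only horizontal force, so it supplies the full centripetal force: T = m v²/r = 2.25 × (4.944)²/2.29 = 2.25 × 24.45/2.29 = 24.02 N.

24.0 N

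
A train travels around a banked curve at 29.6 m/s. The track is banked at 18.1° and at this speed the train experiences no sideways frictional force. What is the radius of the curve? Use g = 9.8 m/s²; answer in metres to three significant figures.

274 m

Frictionless banking: tanθ = v²/(rg), so r = v²/(g tanθ).
r = (29.6)²/(9.8 × tan 18.1°) = 876.2/(9.8 × 0.3269) = 876.2/3.203 = 273.5 m.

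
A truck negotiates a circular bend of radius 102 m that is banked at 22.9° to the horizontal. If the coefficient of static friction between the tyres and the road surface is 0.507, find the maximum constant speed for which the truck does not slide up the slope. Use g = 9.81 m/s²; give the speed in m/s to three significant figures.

At the maximum speed, friction acts down the slope at its limiting value f = μN. Radially (horizontal, toward centre): N sinθ + μN cosθ = mv²/r. Vertically: N cosθ − μN sinθ = mg.
Dividing: v² = r g (sinθ + μcosθ)/(cosθ − μsinθ).
sinθ + μcosθ = 0.3891 + 0.507×0.9212 = 0.8562; cosθ − μsinθ = 0.9212 − 0.507×0.3891 = 0.7239.
v² = 102 × 9.81 × 0.8562/0.7239 = 1183 m²/s², so v = 34.40 m/s.

34.4 m/s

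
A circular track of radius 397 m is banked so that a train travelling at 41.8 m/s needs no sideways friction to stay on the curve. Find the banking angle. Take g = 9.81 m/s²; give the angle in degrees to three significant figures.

For a frictionless banked turn: horizontally N sinθ = mv²/r and vertically N cosθ = mg.
Dividing: tanθ = v²/(r g) = (41.8)²/(397 × 9.81) = 1747/3895 = 0.4486.
θ = arctan(0.4486) = 24.16°.

24.2°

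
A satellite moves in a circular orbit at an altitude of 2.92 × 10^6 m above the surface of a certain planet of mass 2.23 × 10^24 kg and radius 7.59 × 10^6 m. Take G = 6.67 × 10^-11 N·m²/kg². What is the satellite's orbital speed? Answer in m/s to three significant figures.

Orbital radius r = R + h = 7.59 × 10^6 + 2.92 × 10^6 = 1.051 × 10^7 m.
Gravity supplies the centripetal force: G M m / r² = m v² / r, so v = √(GM/r).
v = √(6.67 × 10^-11 × 2.23 × 10^24 / 1.051 × 10^7) = √(1.415 × 10^7) = 3762 m/s.

3760 m/s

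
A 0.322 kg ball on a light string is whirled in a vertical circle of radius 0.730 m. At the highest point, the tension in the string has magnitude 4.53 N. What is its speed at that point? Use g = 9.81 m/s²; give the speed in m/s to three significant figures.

4.18 m/s

At the top, T + mg = mv²/r, so v = √(r(T/m + g)) = √(0.730 × (4.53/0.322 + 9.81)) = √(0.730 × 23.88) = √17.43 = 4.175 m/s.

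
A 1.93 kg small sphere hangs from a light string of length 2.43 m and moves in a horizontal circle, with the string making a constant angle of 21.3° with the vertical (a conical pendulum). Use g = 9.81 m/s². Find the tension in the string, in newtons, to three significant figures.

20.3 N

Vertically the bob has no acceleration, so T cosθ = mg.
T = mg/cosθ = 1.93 × 9.81 / cos 21.3° = 18.93/0.9317 = 20.32 N.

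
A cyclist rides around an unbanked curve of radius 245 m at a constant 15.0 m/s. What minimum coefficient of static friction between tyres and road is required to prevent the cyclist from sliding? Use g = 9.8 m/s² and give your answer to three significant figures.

0.0937

Friction provides the centripetal force: μ_s m g = m v²/r, so μ_s = v²/(g r) = (15.00)²/(9.8 × 245) = 225.0/2401 = 0.09371.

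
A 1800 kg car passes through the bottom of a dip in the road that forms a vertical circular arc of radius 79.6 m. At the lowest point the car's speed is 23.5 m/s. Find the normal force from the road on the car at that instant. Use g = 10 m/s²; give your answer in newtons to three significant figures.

At the lowest point, N points up (toward the centre) and the weight mg points down (away from the centre), so the net inward force is N − mg = mv²/r.
N = m(v²/r + g) = 1800 × ((23.5)²/79.6 + 10.0) = 1800 × (6.938 + 10.0) = 1800 × 16.94 = 30490 N.

30500 N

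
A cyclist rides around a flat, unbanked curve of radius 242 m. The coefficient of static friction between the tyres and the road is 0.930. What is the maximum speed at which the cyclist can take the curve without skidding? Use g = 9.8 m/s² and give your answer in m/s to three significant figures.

On a flat curve, static friction is the only horizontal force, so it must supply the full centripetal force: μ_s m g = m v²/r.
Mass cancels: v_max = √(μ_s g r) = √(0.930 × 9.8 × 242) = √2206 = 46.96 m/s.

47.0 m/s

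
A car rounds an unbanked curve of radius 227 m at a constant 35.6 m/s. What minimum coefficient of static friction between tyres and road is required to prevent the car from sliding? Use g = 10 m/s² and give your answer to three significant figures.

Friction provides the centripetal force: μ_s m g = m v²/r, so μ_s = v²/(g r) = (35.60)²/(10.0 × 227) = 1267/2270 = 0.5583.

0.558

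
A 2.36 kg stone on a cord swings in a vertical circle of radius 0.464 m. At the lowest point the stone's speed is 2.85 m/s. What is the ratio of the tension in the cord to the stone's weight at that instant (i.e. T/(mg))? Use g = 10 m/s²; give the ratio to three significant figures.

At the bottom, T − mg = mv²/r, so T = m(v²/r + g) and T/(mg) = v²/(rg) + 1 = (2.85)²/(0.464 × 10.0) + 1 = 1.751 + 1 = 2.751.

2.75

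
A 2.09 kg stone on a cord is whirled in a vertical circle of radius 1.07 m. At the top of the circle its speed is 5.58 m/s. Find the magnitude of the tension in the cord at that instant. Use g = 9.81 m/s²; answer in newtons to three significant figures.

40.3 N

At the top, both T and the weight mg point inward (toward the centre), so T + mg = mv²/r.
T = m(v²/r − g) = 2.09 × ((5.58)²/1.07 − 9.81) = 2.09 × (29.10 − 9.81) = 2.09 × 19.29 = 40.31 N.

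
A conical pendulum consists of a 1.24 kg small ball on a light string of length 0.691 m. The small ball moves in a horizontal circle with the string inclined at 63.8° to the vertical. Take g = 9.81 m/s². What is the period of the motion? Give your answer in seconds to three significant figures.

1.11 s

r = L sinθ = 0.6200 m. From T sinθ = mω²r and T cosθ = mg: tanθ = ω²r/g, so ω² = g tanθ / r = g/(L cosθ).
ω = √(g/(L cosθ)) = √(9.81/(0.691 × 0.4415)) = √32.16 = 5.671 rad/s.
Period = 2π/ω = 1.108 s.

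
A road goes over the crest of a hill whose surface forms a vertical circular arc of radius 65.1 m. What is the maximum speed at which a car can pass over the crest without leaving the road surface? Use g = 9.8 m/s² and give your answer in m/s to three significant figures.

25.3 m/s

At the crest the centre of the circle is below the car, so the net downward (centripetal) force is mg − N = mv²/r.
The car leaves the road when N → 0, giving v_max = √(g r) = √(9.8 × 65.1) = 25.26 m/s.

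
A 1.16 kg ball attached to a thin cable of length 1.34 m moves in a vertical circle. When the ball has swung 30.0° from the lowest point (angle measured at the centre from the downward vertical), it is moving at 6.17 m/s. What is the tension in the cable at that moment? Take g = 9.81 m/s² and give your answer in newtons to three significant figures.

42.8 N

Take the radial direction toward the centre of the circle as positive. The component of the weight along the string toward the centre is −mg cos φ (φ measured from the bottom), so Newton's second law along the string gives T − mg cos φ = m v²/r.
cos 30.0° = 0.8660, so T = m(v²/r + g cos φ) = 1.16 × ((6.17)²/1.34 + 9.81 × 0.8660) = 1.16 × (28.41 + (8.496)) = 1.16 × 36.91 = 42.81 N.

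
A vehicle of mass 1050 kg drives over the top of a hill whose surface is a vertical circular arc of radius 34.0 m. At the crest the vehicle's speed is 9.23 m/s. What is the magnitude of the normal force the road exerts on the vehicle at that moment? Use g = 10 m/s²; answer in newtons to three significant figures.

7870 N

At the crest the centripetal acceleration points downward (toward the centre of the arc), so mg − N = mv²/r.
N = m(g − v²/r) = 1050 × (10.0 − (9.23)²/34.0) = 1050 × (10.0 − 2.506) = 1050 × 7.494 = 7869 N.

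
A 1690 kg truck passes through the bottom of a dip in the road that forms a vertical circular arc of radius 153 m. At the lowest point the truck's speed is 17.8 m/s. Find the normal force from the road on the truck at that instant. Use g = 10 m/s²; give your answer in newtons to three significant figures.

20400 N

At the lowest point, N points up (toward the centre) and the weight mg points down (away from the centre), so the net inward force is N − mg = mv²/r.
N = m(v²/r + g) = 1690 × ((17.8)²/153 + 10.0) = 1690 × (2.071 + 10.0) = 1690 × 12.07 = 20400 N.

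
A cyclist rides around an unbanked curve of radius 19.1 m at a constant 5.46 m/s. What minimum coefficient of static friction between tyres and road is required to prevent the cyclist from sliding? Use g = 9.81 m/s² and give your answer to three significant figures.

0.159

Friction provides the centripetal force: μ_s m g = m v²/r, so μ_s = v²/(g r) = (5.460)²/(9.81 × 19.1) = 29.81/187.4 = 0.1591.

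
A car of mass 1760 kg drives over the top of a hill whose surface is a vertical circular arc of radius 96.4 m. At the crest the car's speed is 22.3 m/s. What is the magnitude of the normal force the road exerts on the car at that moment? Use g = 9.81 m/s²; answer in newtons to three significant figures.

8190 N

At the crest the centripetal acceleration points downward (toward the centre of the arc), so mg − N = mv²/r.
N = m(g − v²/r) = 1760 × (9.81 − (22.3)²/96.4) = 1760 × (9.81 − 5.159) = 1760 × 4.651 = 8186 N.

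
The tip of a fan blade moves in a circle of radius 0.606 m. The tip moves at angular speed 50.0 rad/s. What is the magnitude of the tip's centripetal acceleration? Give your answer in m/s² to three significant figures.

1520 m/s²

v = ωr = 50.0 × 0.606 = 30.30 m/s.
a_c = v²/r = (30.30)²/0.606 = 918.1/0.606 = 1515 m/s².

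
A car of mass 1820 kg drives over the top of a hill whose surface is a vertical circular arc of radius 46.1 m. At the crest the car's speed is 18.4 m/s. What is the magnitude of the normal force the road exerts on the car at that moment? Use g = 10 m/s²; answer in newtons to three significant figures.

At the crest the centripetal acceleration points downward (toward the centre of the arc), so mg − N = mv²/r.
N = m(g − v²/r) = 1820 × (10.0 − (18.4)²/46.1) = 1820 × (10.0 − 7.344) = 1820 × 2.656 = 4834 N.

4830 N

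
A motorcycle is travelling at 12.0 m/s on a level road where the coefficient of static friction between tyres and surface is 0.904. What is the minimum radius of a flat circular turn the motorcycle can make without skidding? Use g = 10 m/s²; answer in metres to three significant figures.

15.9 m

At the limit, μ_s m g = m v²/r, so r_min = v²/(μ_s g) = (12.0)²/(0.904 × 10.0) = 144.0/9.040 = 15.93 m.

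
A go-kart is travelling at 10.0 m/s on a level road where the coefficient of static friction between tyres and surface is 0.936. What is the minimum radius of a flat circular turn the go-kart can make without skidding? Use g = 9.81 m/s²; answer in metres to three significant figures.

10.9 m

At the limit, μ_s m g = m v²/r, so r_min = v²/(μ_s g) = (10.0)²/(0.936 × 9.81) = 100.0/9.182 = 10.89 m.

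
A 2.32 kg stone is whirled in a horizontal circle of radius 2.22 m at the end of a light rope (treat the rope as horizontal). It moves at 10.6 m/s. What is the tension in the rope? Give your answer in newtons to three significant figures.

The tension is the only horizontal force, so it supplies the full centripetal force: T = m v²/r = 2.32 × (10.60)²/2.22 = 2.32 × 112.4/2.22 = 117.4 N.

117 N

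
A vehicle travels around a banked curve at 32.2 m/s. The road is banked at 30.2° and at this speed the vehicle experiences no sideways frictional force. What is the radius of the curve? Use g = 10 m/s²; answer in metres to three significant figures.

178 m

Frictionless banking: tanθ = v²/(rg), so r = v²/(g tanθ).
r = (32.2)²/(10.0 × tan 30.2°) = 1037/(10.0 × 0.5820) = 1037/5.820 = 178.1 m.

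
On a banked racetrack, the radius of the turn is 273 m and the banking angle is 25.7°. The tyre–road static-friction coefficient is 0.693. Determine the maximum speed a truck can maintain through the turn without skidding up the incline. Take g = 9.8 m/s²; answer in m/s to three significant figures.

68.7 m/s

At the maximum speed, friction acts down the slope at its limiting value f = μN. Radially (horizontal, toward centre): N sinθ + μN cosθ = mv²/r. Vertically: N cosθ − μN sinθ = mg.
Dividing: v² = r g (sinθ + μcosθ)/(cosθ − μsinθ).
sinθ + μcosθ = 0.4337 + 0.693×0.9011 = 1.058; cosθ − μsinθ = 0.9011 − 0.693×0.4337 = 0.6006.
v² = 273 × 9.8 × 1.058/0.6006 = 4714 m²/s², so v = 68.66 m/s.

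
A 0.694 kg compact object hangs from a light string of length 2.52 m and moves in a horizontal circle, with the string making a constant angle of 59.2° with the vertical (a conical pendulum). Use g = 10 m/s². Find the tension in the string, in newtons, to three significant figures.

13.6 N

Vertically the bob has no acceleration, so T cosθ = mg.
T = mg/cosθ = 0.694 × 10.0 / cos 59.2° = 6.940/0.5120 = 13.55 N.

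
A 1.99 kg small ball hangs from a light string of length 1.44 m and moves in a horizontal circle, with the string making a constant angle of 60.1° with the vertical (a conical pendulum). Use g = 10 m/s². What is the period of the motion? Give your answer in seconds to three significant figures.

1.68 s

r = L sinθ = 1.248 m. From T sinθ = mω²r and T cosθ = mg: tanθ = ω²r/g, so ω² = g tanθ / r = g/(L cosθ).
ω = √(g/(L cosθ)) = √(10.0/(1.44 × 0.4985)) = √13.93 = 3.732 rad/s.
Period = 2π/ω = 1.683 s.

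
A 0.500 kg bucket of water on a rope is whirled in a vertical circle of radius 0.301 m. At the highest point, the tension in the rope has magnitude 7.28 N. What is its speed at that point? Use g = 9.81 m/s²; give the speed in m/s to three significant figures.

At the top, T + mg = mv²/r, so v = √(r(T/m + g)) = √(0.301 × (7.28/0.500 + 9.81)) = √(0.301 × 24.37) = √7.335 = 2.708 m/s.

2.71 m/s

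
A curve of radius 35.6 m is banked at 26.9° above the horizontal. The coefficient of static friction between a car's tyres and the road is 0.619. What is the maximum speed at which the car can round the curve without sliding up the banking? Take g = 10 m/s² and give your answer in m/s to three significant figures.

24.2 m/s

At the maximum speed, friction acts down the slope at its limiting value f = μN. Radially (horizontal, toward centre): N sinθ + μN cosθ = mv²/r. Vertically: N cosθ − μN sinθ = mg.
Dividing: v² = r g (sinθ + μcosθ)/(cosθ − μsinθ).
sinθ + μcosθ = 0.4524 + 0.619×0.8918 = 1.004; cosθ − μsinθ = 0.8918 − 0.619×0.4524 = 0.6117.
v² = 35.6 × 10.0 × 1.004/0.6117 = 584.5 m²/s², so v = 24.18 m/s.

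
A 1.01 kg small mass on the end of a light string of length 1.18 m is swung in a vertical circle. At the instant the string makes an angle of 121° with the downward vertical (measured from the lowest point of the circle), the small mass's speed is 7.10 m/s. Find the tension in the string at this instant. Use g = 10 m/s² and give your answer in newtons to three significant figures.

Take the radial direction toward the centre of the circle as positive. The component of the weight along the string toward the centre is −mg cos φ (φ measured from the bottom), so Newton's second law along the string gives T − mg cos φ = m v²/r.
cos 121° = -0.5150, so T = m(v²/r + g cos φ) = 1.01 × ((7.10)²/1.18 + 10.0 × -0.5150) = 1.01 × (42.72 + (-5.150)) = 1.01 × 37.57 = 37.95 N.

37.9 N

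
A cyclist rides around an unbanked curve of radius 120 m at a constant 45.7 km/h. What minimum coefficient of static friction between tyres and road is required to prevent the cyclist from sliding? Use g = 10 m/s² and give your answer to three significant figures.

v = 45.7/3.6 = 12.69 m/s.
Friction provides the centripetal force: μ_s m g = m v²/r, so μ_s = v²/(g r) = (12.69)²/(10.0 × 120) = 161.1/1200 = 0.1343.

0.134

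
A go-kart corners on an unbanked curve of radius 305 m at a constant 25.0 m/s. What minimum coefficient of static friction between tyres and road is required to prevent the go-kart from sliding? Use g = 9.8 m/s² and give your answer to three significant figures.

Friction provides the centripetal force: μ_s m g = m v²/r, so μ_s = v²/(g r) = (25.00)²/(9.8 × 305) = 625.0/2989 = 0.2091.

0.209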